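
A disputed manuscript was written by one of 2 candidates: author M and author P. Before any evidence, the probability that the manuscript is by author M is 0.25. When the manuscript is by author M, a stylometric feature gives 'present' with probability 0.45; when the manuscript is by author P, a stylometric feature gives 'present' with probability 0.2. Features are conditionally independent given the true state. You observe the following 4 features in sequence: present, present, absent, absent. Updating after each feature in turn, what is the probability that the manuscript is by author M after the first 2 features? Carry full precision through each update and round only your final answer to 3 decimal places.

After 'present': P(author M) = 0.45·0.2500 / (0.45·0.2500 + 0.2·0.7500) ≈ 0.4286
After 'present': P(author M) = 0.45·0.4286 / (0.45·0.4286 + 0.2·0.5714) ≈ 0.6279

0.628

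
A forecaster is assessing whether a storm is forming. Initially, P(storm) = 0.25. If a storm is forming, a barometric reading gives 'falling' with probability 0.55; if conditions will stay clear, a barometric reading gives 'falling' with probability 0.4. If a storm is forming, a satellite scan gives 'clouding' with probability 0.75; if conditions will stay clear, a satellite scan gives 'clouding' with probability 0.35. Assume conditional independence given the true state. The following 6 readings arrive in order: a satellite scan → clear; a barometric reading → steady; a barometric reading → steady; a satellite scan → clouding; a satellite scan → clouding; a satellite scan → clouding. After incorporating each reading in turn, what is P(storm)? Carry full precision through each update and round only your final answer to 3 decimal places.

0.415

After a satellite scan='clear': P(storm) = 0.25·0.2500 / (0.25·0.2500 + 0.65·0.7500) ≈ 0.1136
After a barometric reading='steady': P(storm) = 0.45·0.1136 / (0.45·0.1136 + 0.6·0.8864) ≈ 0.0877
After a barometric reading='steady': P(storm) = 0.45·0.0877 / (0.45·0.0877 + 0.6·0.9123) ≈ 0.0673
After a satellite scan='clouding': P(storm) = 0.75·0.0673 / (0.75·0.0673 + 0.35·0.9327) ≈ 0.1338
After a satellite scan='clouding': P(storm) = 0.75·0.1338 / (0.75·0.1338 + 0.35·0.8662) ≈ 0.2488
After a satellite scan='clouding': P(storm) = 0.75·0.2488 / (0.75·0.2488 + 0.35·0.7512) ≈ 0.4151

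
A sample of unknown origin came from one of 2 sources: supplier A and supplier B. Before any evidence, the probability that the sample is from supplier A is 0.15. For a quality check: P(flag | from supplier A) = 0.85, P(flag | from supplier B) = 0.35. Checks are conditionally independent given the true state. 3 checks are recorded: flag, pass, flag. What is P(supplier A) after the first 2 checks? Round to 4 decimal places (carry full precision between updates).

0.0900

Each posterior becomes the prior for the next update.
After 'flag': P(supplier A) = 0.85·0.1500 / (0.85·0.1500 + 0.35·0.8500) ≈ 0.3000
After 'pass': P(supplier A) = 0.15·0.3000 / (0.15·0.3000 + 0.65·0.7000) ≈ 0.0900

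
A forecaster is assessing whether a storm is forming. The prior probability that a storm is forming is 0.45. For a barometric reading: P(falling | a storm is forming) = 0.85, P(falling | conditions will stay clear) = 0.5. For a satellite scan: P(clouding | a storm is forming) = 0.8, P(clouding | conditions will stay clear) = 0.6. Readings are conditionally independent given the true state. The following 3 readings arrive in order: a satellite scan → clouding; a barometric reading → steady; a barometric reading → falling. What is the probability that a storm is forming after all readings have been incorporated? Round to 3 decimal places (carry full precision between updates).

0.357

Apply Bayes' rule sequentially, carrying P(storm) forward.
After a satellite scan='clouding': P(storm) = 0.8·0.4500 / (0.8·0.4500 + 0.6·0.5500) ≈ 0.5217
After a barometric reading='steady': P(storm) = 0.15·0.5217 / (0.15·0.5217 + 0.5·0.4783) ≈ 0.2466
After a barometric reading='falling': P(storm) = 0.85·0.2466 / (0.85·0.2466 + 0.5·0.7534) ≈ 0.3575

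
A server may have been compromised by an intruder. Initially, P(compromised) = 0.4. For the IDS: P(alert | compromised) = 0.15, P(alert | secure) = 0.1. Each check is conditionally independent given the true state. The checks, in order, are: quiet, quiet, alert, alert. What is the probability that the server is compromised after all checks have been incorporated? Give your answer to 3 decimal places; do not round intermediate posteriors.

Each posterior becomes the prior for the next update.
After 'quiet': P(compromised) = 0.85·0.4000 / (0.85·0.4000 + 0.9·0.6000) ≈ 0.3864
After 'quiet': P(compromised) = 0.85·0.3864 / (0.85·0.3864 + 0.9·0.6136) ≈ 0.3729
After 'alert': P(compromised) = 0.15·0.3729 / (0.15·0.3729 + 0.1·0.6271) ≈ 0.4715
After 'alert': P(compromised) = 0.15·0.4715 / (0.15·0.4715 + 0.1·0.5285) ≈ 0.5723

0.572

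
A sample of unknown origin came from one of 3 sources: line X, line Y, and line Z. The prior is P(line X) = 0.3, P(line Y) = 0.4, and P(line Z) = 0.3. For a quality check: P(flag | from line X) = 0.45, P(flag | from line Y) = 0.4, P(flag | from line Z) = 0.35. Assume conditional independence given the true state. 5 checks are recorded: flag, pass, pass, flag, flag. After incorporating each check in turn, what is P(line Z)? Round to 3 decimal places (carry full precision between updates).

0.237

Each posterior becomes the prior for the next update.
After 'flag': normaliser = 0.45·0.3000 + 0.4·0.4000 + 0.35·0.3000; P(line X) ≈ 0.3375, P(line Y) ≈ 0.4000, P(line Z) ≈ 0.2625
After 'pass': normaliser = 0.55·0.3375 + 0.6·0.4000 + 0.65·0.2625; P(line X) ≈ 0.3113, P(line Y) ≈ 0.4025, P(line Z) ≈ 0.2862
After 'pass': normaliser = 0.55·0.3113 + 0.6·0.4025 + 0.65·0.2862; P(line X) ≈ 0.2860, P(line Y) ≈ 0.4034, P(line Z) ≈ 0.3107
After 'flag': normaliser = 0.45·0.2860 + 0.4·0.4034 + 0.35·0.3107; P(line X) ≈ 0.3227, P(line Y) ≈ 0.4046, P(line Z) ≈ 0.2727
After 'flag': normaliser = 0.45·0.3227 + 0.4·0.4046 + 0.35·0.2727; P(line X) ≈ 0.3608, P(line Y) ≈ 0.4021, P(line Z) ≈ 0.2371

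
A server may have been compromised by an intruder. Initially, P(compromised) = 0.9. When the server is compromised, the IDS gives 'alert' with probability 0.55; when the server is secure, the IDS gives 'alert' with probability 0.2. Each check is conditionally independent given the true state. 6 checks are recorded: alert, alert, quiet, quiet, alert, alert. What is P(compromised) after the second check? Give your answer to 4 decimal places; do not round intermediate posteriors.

After 'alert': P(compromised) = 0.55·0.9000 / (0.55·0.9000 + 0.2·0.1000) ≈ 0.9612
After 'alert': P(compromised) = 0.55·0.9612 / (0.55·0.9612 + 0.2·0.0388) ≈ 0.9855

0.9855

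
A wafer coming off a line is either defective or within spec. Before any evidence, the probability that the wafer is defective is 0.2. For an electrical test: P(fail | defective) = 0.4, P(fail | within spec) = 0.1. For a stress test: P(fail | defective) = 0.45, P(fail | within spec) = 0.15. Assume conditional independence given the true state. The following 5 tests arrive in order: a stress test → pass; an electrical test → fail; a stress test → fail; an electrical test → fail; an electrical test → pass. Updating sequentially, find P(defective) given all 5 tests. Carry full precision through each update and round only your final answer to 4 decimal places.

0.8381

After a stress test='pass': P(defective) = 0.55·0.2000 / (0.55·0.2000 + 0.85·0.8000) ≈ 0.1392
After an electrical test='fail': P(defective) = 0.4·0.1392 / (0.4·0.1392 + 0.1·0.8608) ≈ 0.3929
After a stress test='fail': P(defective) = 0.45·0.3929 / (0.45·0.3929 + 0.15·0.6071) ≈ 0.6600
After an electrical test='fail': P(defective) = 0.4·0.6600 / (0.4·0.6600 + 0.1·0.3400) ≈ 0.8859
After an electrical test='pass': P(defective) = 0.6·0.8859 / (0.6·0.8859 + 0.9·0.1141) ≈ 0.8381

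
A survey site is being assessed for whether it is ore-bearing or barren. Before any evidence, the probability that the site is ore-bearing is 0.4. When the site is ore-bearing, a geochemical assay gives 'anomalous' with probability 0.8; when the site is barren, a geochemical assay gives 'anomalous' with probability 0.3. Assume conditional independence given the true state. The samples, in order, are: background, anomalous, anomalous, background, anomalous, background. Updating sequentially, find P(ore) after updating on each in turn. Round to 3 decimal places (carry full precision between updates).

Apply Bayes' rule sequentially, carrying P(ore) forward.
After 'background': P(ore) = 0.2·0.4000 / (0.2·0.4000 + 0.7·0.6000) ≈ 0.1600
After 'anomalous': P(ore) = 0.8·0.1600 / (0.8·0.1600 + 0.3·0.8400) ≈ 0.3368
After 'anomalous': P(ore) = 0.8·0.3368 / (0.8·0.3368 + 0.3·0.6632) ≈ 0.5753
After 'background': P(ore) = 0.2·0.5753 / (0.2·0.5753 + 0.7·0.4247) ≈ 0.2790
After 'anomalous': P(ore) = 0.8·0.2790 / (0.8·0.2790 + 0.3·0.7210) ≈ 0.5079
After 'background': P(ore) = 0.2·0.5079 / (0.2·0.5079 + 0.7·0.4921) ≈ 0.2277

0.228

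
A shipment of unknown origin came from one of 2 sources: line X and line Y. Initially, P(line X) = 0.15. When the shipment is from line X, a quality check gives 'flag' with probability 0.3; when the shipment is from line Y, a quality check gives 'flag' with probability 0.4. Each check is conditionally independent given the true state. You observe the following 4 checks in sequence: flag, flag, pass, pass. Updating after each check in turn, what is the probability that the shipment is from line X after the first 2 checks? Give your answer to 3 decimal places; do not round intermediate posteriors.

After 'flag': P(line X) = 0.3·0.1500 / (0.3·0.1500 + 0.4·0.8500) ≈ 0.1169
After 'flag': P(line X) = 0.3·0.1169 / (0.3·0.1169 + 0.4·0.8831) ≈ 0.0903

0.090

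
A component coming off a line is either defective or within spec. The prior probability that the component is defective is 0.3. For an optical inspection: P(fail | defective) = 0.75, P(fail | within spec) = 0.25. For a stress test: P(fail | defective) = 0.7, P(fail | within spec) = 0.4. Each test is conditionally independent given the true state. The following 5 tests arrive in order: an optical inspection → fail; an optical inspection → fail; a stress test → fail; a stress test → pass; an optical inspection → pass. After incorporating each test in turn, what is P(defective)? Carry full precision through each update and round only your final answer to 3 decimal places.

0.529

After an optical inspection='fail': P(defective) = 0.75·0.3000 / (0.75·0.3000 + 0.25·0.7000) ≈ 0.5625
After an optical inspection='fail': P(defective) = 0.75·0.5625 / (0.75·0.5625 + 0.25·0.4375) ≈ 0.7941
After a stress test='fail': P(defective) = 0.7·0.7941 / (0.7·0.7941 + 0.4·0.2059) ≈ 0.8710
After a stress test='pass': P(defective) = 0.3·0.8710 / (0.3·0.8710 + 0.6·0.1290) ≈ 0.7714
After an optical inspection='pass': P(defective) = 0.25·0.7714 / (0.25·0.7714 + 0.75·0.2286) ≈ 0.5294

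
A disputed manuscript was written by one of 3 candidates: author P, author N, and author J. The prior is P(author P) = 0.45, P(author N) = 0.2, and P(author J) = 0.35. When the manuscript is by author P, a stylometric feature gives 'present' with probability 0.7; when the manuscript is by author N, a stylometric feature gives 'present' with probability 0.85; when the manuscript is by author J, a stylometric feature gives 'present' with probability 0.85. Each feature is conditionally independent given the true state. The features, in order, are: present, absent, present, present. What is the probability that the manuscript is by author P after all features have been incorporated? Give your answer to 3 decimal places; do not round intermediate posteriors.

Apply Bayes' rule sequentially, carrying P(author P) forward.
After 'present': normaliser = 0.7·0.4500 + 0.85·0.2000 + 0.85·0.3500; P(author P) ≈ 0.4026, P(author N) ≈ 0.2173, P(author J) ≈ 0.3802
After 'absent': normaliser = 0.3·0.4026 + 0.15·0.2173 + 0.15·0.3802; P(author P) ≈ 0.5740, P(author N) ≈ 0.1549, P(author J) ≈ 0.2711
After 'present': normaliser = 0.7·0.5740 + 0.85·0.1549 + 0.85·0.2711; P(author P) ≈ 0.5260, P(author N) ≈ 0.1724, P(author J) ≈ 0.3016
After 'present': normaliser = 0.7·0.5260 + 0.85·0.1724 + 0.85·0.3016; P(author P) ≈ 0.4775, P(author N) ≈ 0.1900, P(author J) ≈ 0.3325

0.478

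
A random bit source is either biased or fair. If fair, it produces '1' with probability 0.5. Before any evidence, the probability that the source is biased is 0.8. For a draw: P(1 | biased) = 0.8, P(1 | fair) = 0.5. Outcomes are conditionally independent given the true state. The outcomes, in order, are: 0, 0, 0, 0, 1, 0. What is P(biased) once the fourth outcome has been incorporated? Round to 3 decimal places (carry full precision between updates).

After '0': P(biased) = 0.2·0.8000 / (0.2·0.8000 + 0.5·0.2000) ≈ 0.6154
After '0': P(biased) = 0.2·0.6154 / (0.2·0.6154 + 0.5·0.3846) ≈ 0.3902
After '0': P(biased) = 0.2·0.3902 / (0.2·0.3902 + 0.5·0.6098) ≈ 0.2038
After '0': P(biased) = 0.2·0.2038 / (0.2·0.2038 + 0.5·0.7962) ≈ 0.0929

0.093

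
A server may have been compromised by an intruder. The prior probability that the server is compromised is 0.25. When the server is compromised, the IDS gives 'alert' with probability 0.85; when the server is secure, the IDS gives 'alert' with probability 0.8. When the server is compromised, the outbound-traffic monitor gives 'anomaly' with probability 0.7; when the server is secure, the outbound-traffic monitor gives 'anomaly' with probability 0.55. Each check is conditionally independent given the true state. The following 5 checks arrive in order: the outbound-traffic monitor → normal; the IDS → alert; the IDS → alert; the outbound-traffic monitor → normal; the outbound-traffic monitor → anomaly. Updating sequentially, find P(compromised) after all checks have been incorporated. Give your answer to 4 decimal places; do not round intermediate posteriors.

After the outbound-traffic monitor='normal': P(compromised) = 0.3·0.2500 / (0.3·0.2500 + 0.45·0.7500) ≈ 0.1818
After the IDS='alert': P(compromised) = 0.85·0.1818 / (0.85·0.1818 + 0.8·0.8182) ≈ 0.1910
After the IDS='alert': P(compromised) = 0.85·0.1910 / (0.85·0.1910 + 0.8·0.8090) ≈ 0.2006
After the outbound-traffic monitor='normal': P(compromised) = 0.3·0.2006 / (0.3·0.2006 + 0.45·0.7994) ≈ 0.1433
After the outbound-traffic monitor='anomaly': P(compromised) = 0.7·0.1433 / (0.7·0.1433 + 0.55·0.8567) ≈ 0.1755

0.1755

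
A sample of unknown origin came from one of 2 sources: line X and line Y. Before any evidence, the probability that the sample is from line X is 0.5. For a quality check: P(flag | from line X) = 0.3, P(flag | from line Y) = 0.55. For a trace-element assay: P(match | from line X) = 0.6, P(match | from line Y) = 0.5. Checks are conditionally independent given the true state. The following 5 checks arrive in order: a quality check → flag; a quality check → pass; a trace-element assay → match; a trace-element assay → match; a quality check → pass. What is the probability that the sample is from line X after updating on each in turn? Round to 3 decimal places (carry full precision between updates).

0.655

After a quality check='flag': P(line X) = 0.3·0.5000 / (0.3·0.5000 + 0.55·0.5000) ≈ 0.3529
After a quality check='pass': P(line X) = 0.7·0.3529 / (0.7·0.3529 + 0.45·0.6471) ≈ 0.4590
After a trace-element assay='match': P(line X) = 0.6·0.4590 / (0.6·0.4590 + 0.5·0.5410) ≈ 0.5045
After a trace-element assay='match': P(line X) = 0.6·0.5045 / (0.6·0.5045 + 0.5·0.4955) ≈ 0.5499
After a quality check='pass': P(line X) = 0.7·0.5499 / (0.7·0.5499 + 0.45·0.4501) ≈ 0.6552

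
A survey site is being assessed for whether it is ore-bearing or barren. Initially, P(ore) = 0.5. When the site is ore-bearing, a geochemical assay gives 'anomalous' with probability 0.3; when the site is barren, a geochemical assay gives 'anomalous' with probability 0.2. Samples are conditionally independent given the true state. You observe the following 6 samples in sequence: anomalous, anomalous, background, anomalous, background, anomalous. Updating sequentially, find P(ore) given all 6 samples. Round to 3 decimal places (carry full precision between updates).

0.795

After 'anomalous': P(ore) = 0.3·0.5000 / (0.3·0.5000 + 0.2·0.5000) ≈ 0.6000
After 'anomalous': P(ore) = 0.3·0.6000 / (0.3·0.6000 + 0.2·0.4000) ≈ 0.6923
After 'background': P(ore) = 0.7·0.6923 / (0.7·0.6923 + 0.8·0.3077) ≈ 0.6632
After 'anomalous': P(ore) = 0.3·0.6632 / (0.3·0.6632 + 0.2·0.3368) ≈ 0.7470
After 'background': P(ore) = 0.7·0.7470 / (0.7·0.7470 + 0.8·0.2530) ≈ 0.7210
After 'anomalous': P(ore) = 0.3·0.7210 / (0.3·0.7210 + 0.2·0.2790) ≈ 0.7949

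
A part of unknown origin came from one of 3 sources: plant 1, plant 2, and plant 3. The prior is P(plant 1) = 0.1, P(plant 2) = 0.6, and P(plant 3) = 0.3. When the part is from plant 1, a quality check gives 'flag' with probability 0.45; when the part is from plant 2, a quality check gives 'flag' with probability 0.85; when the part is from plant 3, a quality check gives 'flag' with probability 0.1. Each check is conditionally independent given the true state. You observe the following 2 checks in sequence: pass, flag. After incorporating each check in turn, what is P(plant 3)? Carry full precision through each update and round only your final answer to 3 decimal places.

Apply Bayes' rule sequentially, carrying P(plant 3) forward.
After 'pass': normaliser = 0.55·0.1000 + 0.15·0.6000 + 0.9·0.3000; P(plant 1) ≈ 0.1325, P(plant 2) ≈ 0.2169, P(plant 3) ≈ 0.6506
After 'flag': normaliser = 0.45·0.1325 + 0.85·0.2169 + 0.1·0.6506; P(plant 1) ≈ 0.1930, P(plant 2) ≈ 0.5965, P(plant 3) ≈ 0.2105

0.211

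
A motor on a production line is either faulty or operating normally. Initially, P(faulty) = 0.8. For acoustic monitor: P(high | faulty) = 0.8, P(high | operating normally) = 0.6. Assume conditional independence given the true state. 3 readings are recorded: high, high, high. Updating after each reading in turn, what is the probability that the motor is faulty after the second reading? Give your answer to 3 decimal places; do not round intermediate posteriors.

0.877

After 'high': P(faulty) = 0.8·0.8000 / (0.8·0.8000 + 0.6·0.2000) ≈ 0.8421
After 'high': P(faulty) = 0.8·0.8421 / (0.8·0.8421 + 0.6·0.1579) ≈ 0.8767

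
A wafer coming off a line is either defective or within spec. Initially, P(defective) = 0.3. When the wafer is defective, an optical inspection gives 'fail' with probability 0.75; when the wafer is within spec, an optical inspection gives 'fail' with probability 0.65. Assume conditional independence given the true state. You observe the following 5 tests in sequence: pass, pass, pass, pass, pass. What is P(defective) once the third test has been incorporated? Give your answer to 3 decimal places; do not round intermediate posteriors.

0.135

After 'pass': P(defective) = 0.25·0.3000 / (0.25·0.3000 + 0.35·0.7000) ≈ 0.2344
After 'pass': P(defective) = 0.25·0.2344 / (0.25·0.2344 + 0.35·0.7656) ≈ 0.1794
After 'pass': P(defective) = 0.25·0.1794 / (0.25·0.1794 + 0.35·0.8206) ≈ 0.1351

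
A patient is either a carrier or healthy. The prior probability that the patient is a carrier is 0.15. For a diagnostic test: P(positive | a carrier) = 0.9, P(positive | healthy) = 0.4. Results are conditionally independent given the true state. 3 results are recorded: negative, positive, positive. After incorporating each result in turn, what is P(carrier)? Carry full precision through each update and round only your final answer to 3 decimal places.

After 'negative': P(carrier) = 0.1·0.1500 / (0.1·0.1500 + 0.6·0.8500) ≈ 0.0286
After 'positive': P(carrier) = 0.9·0.0286 / (0.9·0.0286 + 0.4·0.9714) ≈ 0.0621
After 'positive': P(carrier) = 0.9·0.0621 / (0.9·0.0621 + 0.4·0.9379) ≈ 0.1296

0.130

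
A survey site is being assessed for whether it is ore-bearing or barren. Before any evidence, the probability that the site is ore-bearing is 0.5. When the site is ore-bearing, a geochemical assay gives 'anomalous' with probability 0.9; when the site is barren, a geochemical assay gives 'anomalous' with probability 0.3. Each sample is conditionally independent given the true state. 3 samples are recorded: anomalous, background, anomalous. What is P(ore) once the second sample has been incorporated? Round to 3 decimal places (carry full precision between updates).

After 'anomalous': P(ore) = 0.9·0.5000 / (0.9·0.5000 + 0.3·0.5000) ≈ 0.7500
After 'background': P(ore) = 0.1·0.7500 / (0.1·0.7500 + 0.7·0.2500) ≈ 0.3000

0.300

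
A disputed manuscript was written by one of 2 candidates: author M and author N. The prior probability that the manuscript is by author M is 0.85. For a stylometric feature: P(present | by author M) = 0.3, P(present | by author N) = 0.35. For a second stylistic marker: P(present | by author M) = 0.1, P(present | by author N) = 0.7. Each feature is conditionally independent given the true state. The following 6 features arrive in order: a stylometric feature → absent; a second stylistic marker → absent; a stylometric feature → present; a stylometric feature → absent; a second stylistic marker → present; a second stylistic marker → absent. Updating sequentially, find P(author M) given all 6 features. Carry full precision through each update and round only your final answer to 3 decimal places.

After a stylometric feature='absent': P(author M) = 0.7·0.8500 / (0.7·0.8500 + 0.65·0.1500) ≈ 0.8592
After a second stylistic marker='absent': P(author M) = 0.9·0.8592 / (0.9·0.8592 + 0.3·0.1408) ≈ 0.9482
After a stylometric feature='present': P(author M) = 0.3·0.9482 / (0.3·0.9482 + 0.35·0.0518) ≈ 0.9401
After a stylometric feature='absent': P(author M) = 0.7·0.9401 / (0.7·0.9401 + 0.65·0.0599) ≈ 0.9441
After a second stylistic marker='present': P(author M) = 0.1·0.9441 / (0.1·0.9441 + 0.7·0.0559) ≈ 0.7071
After a second stylistic marker='absent': P(author M) = 0.9·0.7071 / (0.9·0.7071 + 0.3·0.2929) ≈ 0.8787

0.879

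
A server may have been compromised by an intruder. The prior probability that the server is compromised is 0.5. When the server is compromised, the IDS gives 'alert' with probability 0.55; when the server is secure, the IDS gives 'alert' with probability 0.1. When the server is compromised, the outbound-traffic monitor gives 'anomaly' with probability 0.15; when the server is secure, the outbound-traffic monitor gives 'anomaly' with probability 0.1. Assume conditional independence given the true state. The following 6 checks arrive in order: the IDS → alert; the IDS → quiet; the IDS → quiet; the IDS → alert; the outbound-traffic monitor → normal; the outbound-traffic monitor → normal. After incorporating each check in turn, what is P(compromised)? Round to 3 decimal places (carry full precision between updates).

After the IDS='alert': P(compromised) = 0.55·0.5000 / (0.55·0.5000 + 0.1·0.5000) ≈ 0.8462
After the IDS='quiet': P(compromised) = 0.45·0.8462 / (0.45·0.8462 + 0.9·0.1538) ≈ 0.7333
After the IDS='quiet': P(compromised) = 0.45·0.7333 / (0.45·0.7333 + 0.9·0.2667) ≈ 0.5789
After the IDS='alert': P(compromised) = 0.55·0.5789 / (0.55·0.5789 + 0.1·0.4211) ≈ 0.8832
After the outbound-traffic monitor='normal': P(compromised) = 0.85·0.8832 / (0.85·0.8832 + 0.9·0.1168) ≈ 0.8772
After the outbound-traffic monitor='normal': P(compromised) = 0.85·0.8772 / (0.85·0.8772 + 0.9·0.1228) ≈ 0.8709

0.871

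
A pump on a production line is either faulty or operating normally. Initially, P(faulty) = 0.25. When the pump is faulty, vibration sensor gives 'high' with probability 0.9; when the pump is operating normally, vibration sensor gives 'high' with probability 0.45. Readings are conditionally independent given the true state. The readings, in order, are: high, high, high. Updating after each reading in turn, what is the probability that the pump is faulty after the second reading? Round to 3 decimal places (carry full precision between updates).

After 'high': P(faulty) = 0.9·0.2500 / (0.9·0.2500 + 0.45·0.7500) ≈ 0.4000
After 'high': P(faulty) = 0.9·0.4000 / (0.9·0.4000 + 0.45·0.6000) ≈ 0.5714

0.571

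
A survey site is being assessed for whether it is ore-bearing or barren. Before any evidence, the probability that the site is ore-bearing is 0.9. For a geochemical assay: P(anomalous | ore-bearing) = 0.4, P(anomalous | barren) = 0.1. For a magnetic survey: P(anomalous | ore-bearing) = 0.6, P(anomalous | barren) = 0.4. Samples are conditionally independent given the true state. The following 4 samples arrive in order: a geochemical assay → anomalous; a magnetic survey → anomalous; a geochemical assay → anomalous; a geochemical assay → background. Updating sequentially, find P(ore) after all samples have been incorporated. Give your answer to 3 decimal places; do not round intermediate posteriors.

Apply Bayes' rule sequentially, carrying P(ore) forward.
After a geochemical assay='anomalous': P(ore) = 0.4·0.9000 / (0.4·0.9000 + 0.1·0.1000) ≈ 0.9730
After a magnetic survey='anomalous': P(ore) = 0.6·0.9730 / (0.6·0.9730 + 0.4·0.0270) ≈ 0.9818
After a geochemical assay='anomalous': P(ore) = 0.4·0.9818 / (0.4·0.9818 + 0.1·0.0182) ≈ 0.9954
After a geochemical assay='background': P(ore) = 0.6·0.9954 / (0.6·0.9954 + 0.9·0.0046) ≈ 0.9931

0.993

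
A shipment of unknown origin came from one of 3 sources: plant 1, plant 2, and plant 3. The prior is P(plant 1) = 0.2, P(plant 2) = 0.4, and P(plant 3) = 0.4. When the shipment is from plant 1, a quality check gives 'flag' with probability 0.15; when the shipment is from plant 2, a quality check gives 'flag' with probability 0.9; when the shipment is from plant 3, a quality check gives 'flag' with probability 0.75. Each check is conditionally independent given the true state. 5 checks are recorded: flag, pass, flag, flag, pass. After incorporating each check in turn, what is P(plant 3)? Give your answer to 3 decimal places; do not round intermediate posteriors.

After 'flag': normaliser = 0.15·0.2000 + 0.9·0.4000 + 0.75·0.4000; P(plant 1) ≈ 0.0435, P(plant 2) ≈ 0.5217, P(plant 3) ≈ 0.4348
After 'pass': normaliser = 0.85·0.0435 + 0.1·0.5217 + 0.25·0.4348; P(plant 1) ≈ 0.1868, P(plant 2) ≈ 0.2637, P(plant 3) ≈ 0.5495
After 'flag': normaliser = 0.15·0.1868 + 0.9·0.2637 + 0.75·0.5495; P(plant 1) ≈ 0.0414, P(plant 2) ≈ 0.3504, P(plant 3) ≈ 0.6083
After 'flag': normaliser = 0.15·0.0414 + 0.9·0.3504 + 0.75·0.6083; P(plant 1) ≈ 0.0080, P(plant 2) ≈ 0.4054, P(plant 3) ≈ 0.5866
After 'pass': normaliser = 0.85·0.0080 + 0.1·0.4054 + 0.25·0.5866; P(plant 1) ≈ 0.0350, P(plant 2) ≈ 0.2090, P(plant 3) ≈ 0.7560

0.756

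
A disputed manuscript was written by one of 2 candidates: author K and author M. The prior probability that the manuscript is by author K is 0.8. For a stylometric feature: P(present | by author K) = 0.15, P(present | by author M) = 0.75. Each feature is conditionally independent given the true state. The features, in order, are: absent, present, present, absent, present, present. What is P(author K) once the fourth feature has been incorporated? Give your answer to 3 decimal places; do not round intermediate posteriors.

Apply Bayes' rule sequentially, carrying P(author K) forward.
After 'absent': P(author K) = 0.85·0.8000 / (0.85·0.8000 + 0.25·0.2000) ≈ 0.9315
After 'present': P(author K) = 0.15·0.9315 / (0.15·0.9315 + 0.75·0.0685) ≈ 0.7312
After 'present': P(author K) = 0.15·0.7312 / (0.15·0.7312 + 0.75·0.2688) ≈ 0.3523
After 'absent': P(author K) = 0.85·0.3523 / (0.85·0.3523 + 0.25·0.6477) ≈ 0.6491

0.649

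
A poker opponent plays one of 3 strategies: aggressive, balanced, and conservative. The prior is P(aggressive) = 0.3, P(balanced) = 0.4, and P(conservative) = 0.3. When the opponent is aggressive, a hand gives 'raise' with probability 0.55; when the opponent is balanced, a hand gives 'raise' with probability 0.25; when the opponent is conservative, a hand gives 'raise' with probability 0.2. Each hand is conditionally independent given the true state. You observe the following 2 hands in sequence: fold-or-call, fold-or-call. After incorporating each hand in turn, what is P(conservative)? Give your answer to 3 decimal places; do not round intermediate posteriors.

0.402

After 'fold-or-call': normaliser = 0.45·0.3000 + 0.75·0.4000 + 0.8·0.3000; P(aggressive) ≈ 0.2000, P(balanced) ≈ 0.4444, P(conservative) ≈ 0.3556
After 'fold-or-call': normaliser = 0.45·0.2000 + 0.75·0.4444 + 0.8·0.3556; P(aggressive) ≈ 0.1272, P(balanced) ≈ 0.4710, P(conservative) ≈ 0.4019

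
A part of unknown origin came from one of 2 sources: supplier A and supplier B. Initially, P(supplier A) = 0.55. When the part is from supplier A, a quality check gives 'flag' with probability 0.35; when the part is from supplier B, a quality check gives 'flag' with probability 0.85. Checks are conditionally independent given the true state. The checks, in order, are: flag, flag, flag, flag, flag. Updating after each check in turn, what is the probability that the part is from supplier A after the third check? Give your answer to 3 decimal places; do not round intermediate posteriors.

0.079

Apply Bayes' rule sequentially, carrying P(supplier A) forward.
After 'flag': P(supplier A) = 0.35·0.5500 / (0.35·0.5500 + 0.85·0.4500) ≈ 0.3348
After 'flag': P(supplier A) = 0.35·0.3348 / (0.35·0.3348 + 0.85·0.6652) ≈ 0.1717
After 'flag': P(supplier A) = 0.35·0.1717 / (0.35·0.1717 + 0.85·0.8283) ≈ 0.0786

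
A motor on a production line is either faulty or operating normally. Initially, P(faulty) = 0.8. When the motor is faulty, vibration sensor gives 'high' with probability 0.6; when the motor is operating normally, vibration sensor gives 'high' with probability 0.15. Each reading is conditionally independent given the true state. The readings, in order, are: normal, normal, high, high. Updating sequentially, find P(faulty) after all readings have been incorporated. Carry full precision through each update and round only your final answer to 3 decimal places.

After 'normal': P(faulty) = 0.4·0.8000 / (0.4·0.8000 + 0.85·0.2000) ≈ 0.6531
After 'normal': P(faulty) = 0.4·0.6531 / (0.4·0.6531 + 0.85·0.3469) ≈ 0.4697
After 'high': P(faulty) = 0.6·0.4697 / (0.6·0.4697 + 0.15·0.5303) ≈ 0.7799
After 'high': P(faulty) = 0.6·0.7799 / (0.6·0.7799 + 0.15·0.2201) ≈ 0.9341

0.934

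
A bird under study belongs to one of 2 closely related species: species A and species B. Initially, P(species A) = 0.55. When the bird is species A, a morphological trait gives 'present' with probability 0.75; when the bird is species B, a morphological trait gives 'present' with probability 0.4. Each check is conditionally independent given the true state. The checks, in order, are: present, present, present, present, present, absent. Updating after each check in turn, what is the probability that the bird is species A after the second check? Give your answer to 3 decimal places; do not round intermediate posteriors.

Apply Bayes' rule sequentially, carrying P(species A) forward.
After 'present': P(species A) = 0.75·0.5500 / (0.75·0.5500 + 0.4·0.4500) ≈ 0.6962
After 'present': P(species A) = 0.75·0.6962 / (0.75·0.6962 + 0.4·0.3038) ≈ 0.8112

0.811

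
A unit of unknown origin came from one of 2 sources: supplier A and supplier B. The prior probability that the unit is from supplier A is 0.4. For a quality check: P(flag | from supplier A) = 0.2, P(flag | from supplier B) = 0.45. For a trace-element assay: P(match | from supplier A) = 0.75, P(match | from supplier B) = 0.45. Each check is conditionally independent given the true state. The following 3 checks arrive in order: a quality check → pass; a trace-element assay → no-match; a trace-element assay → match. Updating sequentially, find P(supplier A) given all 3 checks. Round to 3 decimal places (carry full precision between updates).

0.424

Apply Bayes' rule sequentially, carrying P(supplier A) forward.
After a quality check='pass': P(supplier A) = 0.8·0.4000 / (0.8·0.4000 + 0.55·0.6000) ≈ 0.4923
After a trace-element assay='no-match': P(supplier A) = 0.25·0.4923 / (0.25·0.4923 + 0.55·0.5077) ≈ 0.3059
After a trace-element assay='match': P(supplier A) = 0.75·0.3059 / (0.75·0.3059 + 0.45·0.6941) ≈ 0.4235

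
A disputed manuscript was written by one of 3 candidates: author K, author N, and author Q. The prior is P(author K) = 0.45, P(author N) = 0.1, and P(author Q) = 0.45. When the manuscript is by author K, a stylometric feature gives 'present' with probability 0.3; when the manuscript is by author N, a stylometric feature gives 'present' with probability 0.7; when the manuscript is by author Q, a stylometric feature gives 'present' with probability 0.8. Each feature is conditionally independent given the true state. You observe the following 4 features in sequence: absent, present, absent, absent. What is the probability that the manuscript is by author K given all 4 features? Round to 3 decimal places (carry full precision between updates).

0.907

Apply Bayes' rule sequentially, carrying P(author K) forward.
After 'absent': normaliser = 0.7·0.4500 + 0.3·0.1000 + 0.2·0.4500; P(author K) ≈ 0.7241, P(author N) ≈ 0.0690, P(author Q) ≈ 0.2069
After 'present': normaliser = 0.3·0.7241 + 0.7·0.0690 + 0.8·0.2069; P(author K) ≈ 0.5040, P(author N) ≈ 0.1120, P(author Q) ≈ 0.3840
After 'absent': normaliser = 0.7·0.5040 + 0.3·0.1120 + 0.2·0.3840; P(author K) ≈ 0.7617, P(author N) ≈ 0.0725, P(author Q) ≈ 0.1658
After 'absent': normaliser = 0.7·0.7617 + 0.3·0.0725 + 0.2·0.1658; P(author K) ≈ 0.9066, P(author N) ≈ 0.0370, P(author Q) ≈ 0.0564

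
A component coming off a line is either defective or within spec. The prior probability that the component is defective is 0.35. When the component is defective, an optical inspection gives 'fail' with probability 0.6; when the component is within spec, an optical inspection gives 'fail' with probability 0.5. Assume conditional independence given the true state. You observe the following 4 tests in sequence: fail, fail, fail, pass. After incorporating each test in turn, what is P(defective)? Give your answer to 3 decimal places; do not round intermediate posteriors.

0.427

After 'fail': P(defective) = 0.6·0.3500 / (0.6·0.3500 + 0.5·0.6500) ≈ 0.3925
After 'fail': P(defective) = 0.6·0.3925 / (0.6·0.3925 + 0.5·0.6075) ≈ 0.4367
After 'fail': P(defective) = 0.6·0.4367 / (0.6·0.4367 + 0.5·0.5633) ≈ 0.4820
After 'pass': P(defective) = 0.4·0.4820 / (0.4·0.4820 + 0.5·0.5180) ≈ 0.4267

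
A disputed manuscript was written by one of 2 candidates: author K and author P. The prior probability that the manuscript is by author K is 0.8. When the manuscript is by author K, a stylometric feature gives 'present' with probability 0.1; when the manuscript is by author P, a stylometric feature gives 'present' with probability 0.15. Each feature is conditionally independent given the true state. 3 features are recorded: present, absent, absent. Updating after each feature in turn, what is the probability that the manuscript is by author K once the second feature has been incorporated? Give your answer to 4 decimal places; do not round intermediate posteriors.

0.7385

Apply Bayes' rule sequentially, carrying P(author K) forward.
After 'present': P(author K) = 0.1·0.8000 / (0.1·0.8000 + 0.15·0.2000) ≈ 0.7273
After 'absent': P(author K) = 0.9·0.7273 / (0.9·0.7273 + 0.85·0.2727) ≈ 0.7385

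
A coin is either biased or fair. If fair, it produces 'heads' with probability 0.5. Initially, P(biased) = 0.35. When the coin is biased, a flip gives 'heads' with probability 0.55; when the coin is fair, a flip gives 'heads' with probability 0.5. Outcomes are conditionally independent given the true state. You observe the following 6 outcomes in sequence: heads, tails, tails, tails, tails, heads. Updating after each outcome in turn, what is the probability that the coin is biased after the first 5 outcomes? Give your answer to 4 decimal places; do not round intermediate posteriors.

Each posterior becomes the prior for the next update.
After 'heads': P(biased) = 0.55·0.3500 / (0.55·0.3500 + 0.5·0.6500) ≈ 0.3720
After 'tails': P(biased) = 0.45·0.3720 / (0.45·0.3720 + 0.5·0.6280) ≈ 0.3477
After 'tails': P(biased) = 0.45·0.3477 / (0.45·0.3477 + 0.5·0.6523) ≈ 0.3242
After 'tails': P(biased) = 0.45·0.3242 / (0.45·0.3242 + 0.5·0.6758) ≈ 0.3016
After 'tails': P(biased) = 0.45·0.3016 / (0.45·0.3016 + 0.5·0.6984) ≈ 0.2799

0.2799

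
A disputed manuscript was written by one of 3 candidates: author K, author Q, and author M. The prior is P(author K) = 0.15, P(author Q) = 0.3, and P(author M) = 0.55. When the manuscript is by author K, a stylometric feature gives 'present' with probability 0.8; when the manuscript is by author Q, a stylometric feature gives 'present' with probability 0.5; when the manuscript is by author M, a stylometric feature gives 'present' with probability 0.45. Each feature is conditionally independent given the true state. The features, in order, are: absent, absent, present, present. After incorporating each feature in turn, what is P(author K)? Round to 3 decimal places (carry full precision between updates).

After 'absent': normaliser = 0.2·0.1500 + 0.5·0.3000 + 0.55·0.5500; P(author K) ≈ 0.0622, P(author Q) ≈ 0.3109, P(author M) ≈ 0.6269
After 'absent': normaliser = 0.2·0.0622 + 0.5·0.3109 + 0.55·0.6269; P(author K) ≈ 0.0243, P(author Q) ≈ 0.3032, P(author M) ≈ 0.6726
After 'present': normaliser = 0.8·0.0243 + 0.5·0.3032 + 0.45·0.6726; P(author K) ≈ 0.0410, P(author Q) ≈ 0.3201, P(author M) ≈ 0.6390
After 'present': normaliser = 0.8·0.0410 + 0.5·0.3201 + 0.45·0.6390; P(author K) ≈ 0.0682, P(author Q) ≈ 0.3332, P(author M) ≈ 0.5986

0.068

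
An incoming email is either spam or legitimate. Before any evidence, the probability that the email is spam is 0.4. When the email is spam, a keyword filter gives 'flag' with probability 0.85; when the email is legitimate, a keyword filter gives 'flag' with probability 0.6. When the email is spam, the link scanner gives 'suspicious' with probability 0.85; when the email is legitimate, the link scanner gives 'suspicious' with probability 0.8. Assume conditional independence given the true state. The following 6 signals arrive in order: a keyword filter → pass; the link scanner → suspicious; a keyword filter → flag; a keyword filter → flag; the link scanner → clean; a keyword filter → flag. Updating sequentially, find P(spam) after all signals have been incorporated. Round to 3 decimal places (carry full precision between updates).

Apply Bayes' rule sequentially, carrying P(spam) forward.
After a keyword filter='pass': P(spam) = 0.15·0.4000 / (0.15·0.4000 + 0.4·0.6000) ≈ 0.2000
After the link scanner='suspicious': P(spam) = 0.85·0.2000 / (0.85·0.2000 + 0.8·0.8000) ≈ 0.2099
After a keyword filter='flag': P(spam) = 0.85·0.2099 / (0.85·0.2099 + 0.6·0.7901) ≈ 0.2734
After a keyword filter='flag': P(spam) = 0.85·0.2734 / (0.85·0.2734 + 0.6·0.7266) ≈ 0.3477
After the link scanner='clean': P(spam) = 0.15·0.3477 / (0.15·0.3477 + 0.2·0.6523) ≈ 0.2856
After a keyword filter='flag': P(spam) = 0.85·0.2856 / (0.85·0.2856 + 0.6·0.7144) ≈ 0.3616

0.362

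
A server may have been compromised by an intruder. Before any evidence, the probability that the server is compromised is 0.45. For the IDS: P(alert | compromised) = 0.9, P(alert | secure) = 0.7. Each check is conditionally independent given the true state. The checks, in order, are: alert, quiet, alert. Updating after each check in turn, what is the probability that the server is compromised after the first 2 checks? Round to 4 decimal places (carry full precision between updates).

After 'alert': P(compromised) = 0.9·0.4500 / (0.9·0.4500 + 0.7·0.5500) ≈ 0.5127
After 'quiet': P(compromised) = 0.1·0.5127 / (0.1·0.5127 + 0.3·0.4873) ≈ 0.2596

0.2596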